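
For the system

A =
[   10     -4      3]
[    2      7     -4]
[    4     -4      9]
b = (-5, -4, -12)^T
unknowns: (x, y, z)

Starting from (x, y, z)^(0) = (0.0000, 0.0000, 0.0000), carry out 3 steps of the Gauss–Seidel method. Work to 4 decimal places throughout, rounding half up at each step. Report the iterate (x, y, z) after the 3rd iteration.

Iteration 1:
  x = (-5 - (-4)·0.0000 - (3)·0.0000) / (10) = -0.5000
  y = (-4 - (2)·-0.5000 - (-4)·0.0000) / (7) = -0.4286
  z = (-12 - (4)·-0.5000 - (-4)·-0.4286) / (9) = -1.3016
Iteration 2:
  x = (-5 - (-4)·-0.4286 - (3)·-1.3016) / (10) = -0.2810
  y = (-4 - (2)·-0.2810 - (-4)·-1.3016) / (7) = -1.2349
  z = (-12 - (4)·-0.2810 - (-4)·-1.2349) / (9) = -1.7573
Iteration 3:
  x = (-5 - (-4)·-1.2349 - (3)·-1.7573) / (10) = -0.4668
  y = (-4 - (2)·-0.4668 - (-4)·-1.7573) / (7) = -1.4422
  z = (-12 - (4)·-0.4668 - (-4)·-1.4422) / (9) = -1.7668

(-0.4668, -1.4422, -1.7668)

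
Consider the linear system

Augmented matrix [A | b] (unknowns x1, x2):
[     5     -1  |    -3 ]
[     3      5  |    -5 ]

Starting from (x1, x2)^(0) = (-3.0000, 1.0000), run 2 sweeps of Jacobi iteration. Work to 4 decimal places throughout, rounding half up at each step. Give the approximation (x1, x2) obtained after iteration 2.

Iteration 1:
  x1 = (-3 - (-1)·1.0000) / (5) = -0.4000
  x2 = (-5 - (3)·-3.0000) / (5) = 0.8000
Iteration 2:
  x1 = (-3 - (-1)·0.8000) / (5) = -0.4400
  x2 = (-5 - (3)·-0.4000) / (5) = -0.7600

(-0.4400, -0.7600)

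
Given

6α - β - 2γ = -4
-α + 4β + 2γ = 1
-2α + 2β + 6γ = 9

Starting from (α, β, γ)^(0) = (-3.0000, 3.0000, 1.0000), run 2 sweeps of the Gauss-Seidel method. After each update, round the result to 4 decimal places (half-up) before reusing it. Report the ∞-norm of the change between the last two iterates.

0.3941

Iteration 1:
  α = (-4 - (-1)·3.0000 - (-2)·1.0000) / (6) = 0.1667
  β = (1 - (-1)·0.1667 - (2)·1.0000) / (4) = -0.2083
  γ = (9 - (-2)·0.1667 - (2)·-0.2083) / (6) = 1.6250
Iteration 2:
  α = (-4 - (-1)·-0.2083 - (-2)·1.6250) / (6) = -0.1597
  β = (1 - (-1)·-0.1597 - (2)·1.6250) / (4) = -0.6024
  γ = (9 - (-2)·-0.1597 - (2)·-0.6024) / (6) = 1.6476
Change: (-0.3264, -0.3941, 0.0226) → max |·| = 0.3941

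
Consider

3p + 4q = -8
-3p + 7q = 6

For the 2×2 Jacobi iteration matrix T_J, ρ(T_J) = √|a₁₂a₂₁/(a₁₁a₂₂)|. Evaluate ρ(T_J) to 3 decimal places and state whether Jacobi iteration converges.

0.756

a₁₂a₂₁/(a₁₁a₂₂) = (4)·(-3) / ((3)·(7)) = -0.571429
ρ = √|-0.571429| = √0.571429 = 0.756
ρ < 1, so Jacobi converges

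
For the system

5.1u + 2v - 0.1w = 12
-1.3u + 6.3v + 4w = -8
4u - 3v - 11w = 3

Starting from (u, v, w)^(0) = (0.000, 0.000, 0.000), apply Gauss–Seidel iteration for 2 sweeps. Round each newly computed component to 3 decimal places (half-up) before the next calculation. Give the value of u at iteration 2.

2.676

Iteration 1:
  u = (12 - (2)·0.000 - (-0.1)·0.000) / (5.1) = 2.353
  v = (-8 - (-1.3)·2.353 - (4)·0.000) / (6.3) = -0.784
  w = (3 - (4)·2.353 - (-3)·-0.784) / (-11) = 0.797
Iteration 2:
  u = (12 - (2)·-0.784 - (-0.1)·0.797) / (5.1) = 2.676
  v = (-8 - (-1.3)·2.676 - (4)·0.797) / (6.3) = -1.224
  w = (3 - (4)·2.676 - (-3)·-1.224) / (-11) = 1.034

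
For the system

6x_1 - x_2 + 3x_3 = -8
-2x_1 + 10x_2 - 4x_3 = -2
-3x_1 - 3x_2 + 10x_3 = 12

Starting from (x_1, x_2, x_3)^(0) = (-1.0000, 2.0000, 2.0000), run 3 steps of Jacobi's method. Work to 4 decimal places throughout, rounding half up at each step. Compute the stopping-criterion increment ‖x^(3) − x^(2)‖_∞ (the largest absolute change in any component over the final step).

0.3234

Iteration 1:
  x_1 = (-8 - (-1)·2.0000 - (3)·2.0000) / (6) = -2.0000
  x_2 = (-2 - (-2)·-1.0000 - (-4)·2.0000) / (10) = 0.4000
  x_3 = (12 - (-3)·-1.0000 - (-3)·2.0000) / (10) = 1.5000
Iteration 2:
  x_1 = (-8 - (-1)·0.4000 - (3)·1.5000) / (6) = -2.0167
  x_2 = (-2 - (-2)·-2.0000 - (-4)·1.5000) / (10) = 0.0000
  x_3 = (12 - (-3)·-2.0000 - (-3)·0.4000) / (10) = 0.7200
Iteration 3:
  x_1 = (-8 - (-1)·0.0000 - (3)·0.7200) / (6) = -1.6933
  x_2 = (-2 - (-2)·-2.0167 - (-4)·0.7200) / (10) = -0.3153
  x_3 = (12 - (-3)·-2.0167 - (-3)·0.0000) / (10) = 0.5950
Change: (0.3234, -0.3153, -0.1250) → max |·| = 0.3234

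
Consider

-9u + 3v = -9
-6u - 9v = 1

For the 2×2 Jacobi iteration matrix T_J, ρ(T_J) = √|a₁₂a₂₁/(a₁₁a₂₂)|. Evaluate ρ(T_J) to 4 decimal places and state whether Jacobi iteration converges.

a₁₂a₂₁/(a₁₁a₂₂) = (3)·(-6) / ((-9)·(-9)) = -0.222222
ρ = √|-0.222222| = √0.222222 = 0.4714
ρ < 1, so Jacobi converges

0.4714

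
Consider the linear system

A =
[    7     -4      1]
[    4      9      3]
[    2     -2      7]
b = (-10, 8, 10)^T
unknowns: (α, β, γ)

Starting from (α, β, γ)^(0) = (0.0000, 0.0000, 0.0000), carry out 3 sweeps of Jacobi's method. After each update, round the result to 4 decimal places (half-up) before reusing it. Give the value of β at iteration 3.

Iteration 1:
  α = (-10 - (-4)·0.0000 - (1)·0.0000) / (7) = -1.4286
  β = (8 - (4)·0.0000 - (3)·0.0000) / (9) = 0.8889
  γ = (10 - (2)·0.0000 - (-2)·0.0000) / (7) = 1.4286
Iteration 2:
  α = (-10 - (-4)·0.8889 - (1)·1.4286) / (7) = -1.1247
  β = (8 - (4)·-1.4286 - (3)·1.4286) / (9) = 1.0476
  γ = (10 - (2)·-1.4286 - (-2)·0.8889) / (7) = 2.0907
Iteration 3:
  α = (-10 - (-4)·1.0476 - (1)·2.0907) / (7) = -1.1286
  β = (8 - (4)·-1.1247 - (3)·2.0907) / (9) = 0.6919
  γ = (10 - (2)·-1.1247 - (-2)·1.0476) / (7) = 2.0492

0.6919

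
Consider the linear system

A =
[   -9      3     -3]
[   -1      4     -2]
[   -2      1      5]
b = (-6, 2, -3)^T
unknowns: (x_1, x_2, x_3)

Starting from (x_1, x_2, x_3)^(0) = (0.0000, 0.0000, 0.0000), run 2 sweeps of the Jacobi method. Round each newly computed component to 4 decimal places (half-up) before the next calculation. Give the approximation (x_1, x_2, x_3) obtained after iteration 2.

(1.0333, 0.3667, -0.4333)

Iteration 1:
  x_1 = (-6 - (3)·0.0000 - (-3)·0.0000) / (-9) = 0.6667
  x_2 = (2 - (-1)·0.0000 - (-2)·0.0000) / (4) = 0.5000
  x_3 = (-3 - (-2)·0.0000 - (1)·0.0000) / (5) = -0.6000
Iteration 2:
  x_1 = (-6 - (3)·0.5000 - (-3)·-0.6000) / (-9) = 1.0333
  x_2 = (2 - (-1)·0.6667 - (-2)·-0.6000) / (4) = 0.3667
  x_3 = (-3 - (-2)·0.6667 - (1)·0.5000) / (5) = -0.4333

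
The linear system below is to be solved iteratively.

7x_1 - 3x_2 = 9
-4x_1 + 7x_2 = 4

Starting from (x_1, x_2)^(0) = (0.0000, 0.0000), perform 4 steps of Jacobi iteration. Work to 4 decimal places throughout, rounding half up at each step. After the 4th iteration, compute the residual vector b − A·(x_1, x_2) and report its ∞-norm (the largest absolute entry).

Iteration 1:
  x_1 = (9 - (-3)·0.0000) / (7) = 1.2857
  x_2 = (4 - (-4)·0.0000) / (7) = 0.5714
Iteration 2:
  x_1 = (9 - (-3)·0.5714) / (7) = 1.5306
  x_2 = (4 - (-4)·1.2857) / (7) = 1.3061
Iteration 3:
  x_1 = (9 - (-3)·1.3061) / (7) = 1.8455
  x_2 = (4 - (-4)·1.5306) / (7) = 1.4461
Iteration 4:
  x_1 = (9 - (-3)·1.4461) / (7) = 1.9055
  x_2 = (4 - (-4)·1.8455) / (7) = 1.6260
Residual b − A·x = (0.5395, 0.2400); ∞-norm = 0.5395

0.5395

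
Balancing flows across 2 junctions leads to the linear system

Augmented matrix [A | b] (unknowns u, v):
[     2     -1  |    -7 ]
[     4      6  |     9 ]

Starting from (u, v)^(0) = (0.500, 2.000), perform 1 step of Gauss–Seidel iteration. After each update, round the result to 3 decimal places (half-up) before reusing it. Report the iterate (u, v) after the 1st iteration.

Iteration 1:
  u = (-7 - (-1)·2.000) / (2) = -2.500
  v = (9 - (4)·-2.500) / (6) = 3.167

(-2.500, 3.167)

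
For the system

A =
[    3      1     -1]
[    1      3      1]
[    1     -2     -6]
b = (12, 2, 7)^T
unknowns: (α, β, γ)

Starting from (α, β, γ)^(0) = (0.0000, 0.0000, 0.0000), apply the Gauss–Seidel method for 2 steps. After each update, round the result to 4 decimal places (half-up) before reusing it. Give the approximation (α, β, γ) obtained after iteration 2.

(4.1296, -0.6173, -0.2726)

Iteration 1:
  α = (12 - (1)·0.0000 - (-1)·0.0000) / (3) = 4.0000
  β = (2 - (1)·4.0000 - (1)·0.0000) / (3) = -0.6667
  γ = (7 - (1)·4.0000 - (-2)·-0.6667) / (-6) = -0.2778
Iteration 2:
  α = (12 - (1)·-0.6667 - (-1)·-0.2778) / (3) = 4.1296
  β = (2 - (1)·4.1296 - (1)·-0.2778) / (3) = -0.6173
  γ = (7 - (1)·4.1296 - (-2)·-0.6173) / (-6) = -0.2726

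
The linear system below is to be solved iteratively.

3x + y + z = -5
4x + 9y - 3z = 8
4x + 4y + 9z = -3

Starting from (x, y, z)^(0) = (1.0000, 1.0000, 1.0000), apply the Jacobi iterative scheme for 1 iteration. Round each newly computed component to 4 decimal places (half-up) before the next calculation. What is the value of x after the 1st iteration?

Iteration 1:
  x = (-5 - (1)·1.0000 - (1)·1.0000) / (3) = -2.3333
  y = (8 - (4)·1.0000 - (-3)·1.0000) / (9) = 0.7778
  z = (-3 - (4)·1.0000 - (4)·1.0000) / (9) = -1.2222

-2.3333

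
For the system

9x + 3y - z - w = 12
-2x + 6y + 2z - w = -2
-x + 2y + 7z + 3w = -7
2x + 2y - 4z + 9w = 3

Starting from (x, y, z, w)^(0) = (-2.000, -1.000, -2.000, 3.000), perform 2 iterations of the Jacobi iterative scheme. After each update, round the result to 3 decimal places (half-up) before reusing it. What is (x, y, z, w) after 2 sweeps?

Iteration 1:
  x = (12 - (3)·-1.000 - (-1)·-2.000 - (-1)·3.000) / (9) = 1.778
  y = (-2 - (-2)·-2.000 - (2)·-2.000 - (-1)·3.000) / (6) = 0.167
  z = (-7 - (-1)·-2.000 - (2)·-1.000 - (3)·3.000) / (7) = -2.286
  w = (3 - (2)·-2.000 - (2)·-1.000 - (-4)·-2.000) / (9) = 0.111
Iteration 2:
  x = (12 - (3)·0.167 - (-1)·-2.286 - (-1)·0.111) / (9) = 1.036
  y = (-2 - (-2)·1.778 - (2)·-2.286 - (-1)·0.111) / (6) = 1.040
  z = (-7 - (-1)·1.778 - (2)·0.167 - (3)·0.111) / (7) = -0.841
  w = (3 - (2)·1.778 - (2)·0.167 - (-4)·-2.286) / (9) = -1.115

(1.036, 1.040, -0.841, -1.115)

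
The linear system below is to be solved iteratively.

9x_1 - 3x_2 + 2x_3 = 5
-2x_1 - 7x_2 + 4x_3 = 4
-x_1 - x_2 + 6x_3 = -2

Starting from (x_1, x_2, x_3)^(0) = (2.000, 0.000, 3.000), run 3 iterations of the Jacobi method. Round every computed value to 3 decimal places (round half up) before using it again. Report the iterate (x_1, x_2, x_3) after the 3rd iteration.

Iteration 1:
  x_1 = (5 - (-3)·0.000 - (2)·3.000) / (9) = -0.111
  x_2 = (4 - (-2)·2.000 - (4)·3.000) / (-7) = 0.571
  x_3 = (-2 - (-1)·2.000 - (-1)·0.000) / (6) = 0.000
Iteration 2:
  x_1 = (5 - (-3)·0.571 - (2)·0.000) / (9) = 0.746
  x_2 = (4 - (-2)·-0.111 - (4)·0.000) / (-7) = -0.540
  x_3 = (-2 - (-1)·-0.111 - (-1)·0.571) / (6) = -0.257
Iteration 3:
  x_1 = (5 - (-3)·-0.540 - (2)·-0.257) / (9) = 0.433
  x_2 = (4 - (-2)·0.746 - (4)·-0.257) / (-7) = -0.931
  x_3 = (-2 - (-1)·0.746 - (-1)·-0.540) / (6) = -0.299

(0.433, -0.931, -0.299)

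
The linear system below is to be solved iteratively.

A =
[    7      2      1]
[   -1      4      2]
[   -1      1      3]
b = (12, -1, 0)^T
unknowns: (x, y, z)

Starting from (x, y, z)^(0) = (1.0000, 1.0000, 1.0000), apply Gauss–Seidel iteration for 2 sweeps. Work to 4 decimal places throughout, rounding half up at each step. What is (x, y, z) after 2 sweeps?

Iteration 1:
  x = (12 - (2)·1.0000 - (1)·1.0000) / (7) = 1.2857
  y = (-1 - (-1)·1.2857 - (2)·1.0000) / (4) = -0.4286
  z = (0 - (-1)·1.2857 - (1)·-0.4286) / (3) = 0.5714
Iteration 2:
  x = (12 - (2)·-0.4286 - (1)·0.5714) / (7) = 1.7551
  y = (-1 - (-1)·1.7551 - (2)·0.5714) / (4) = -0.0969
  z = (0 - (-1)·1.7551 - (1)·-0.0969) / (3) = 0.6173

(1.7551, -0.0969, 0.6173)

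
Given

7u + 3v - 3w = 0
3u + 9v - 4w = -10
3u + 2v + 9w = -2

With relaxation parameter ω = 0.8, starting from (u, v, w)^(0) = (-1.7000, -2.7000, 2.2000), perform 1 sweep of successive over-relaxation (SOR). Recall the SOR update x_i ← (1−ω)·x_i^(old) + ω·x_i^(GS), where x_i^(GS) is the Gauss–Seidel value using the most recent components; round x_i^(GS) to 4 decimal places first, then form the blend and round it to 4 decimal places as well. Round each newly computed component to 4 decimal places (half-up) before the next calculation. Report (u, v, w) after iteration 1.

(1.3400, -1.0040, 0.0834)

Iteration 1:
  u: GS value = (0 - (3)·-2.7000 - (-3)·2.2000) / (7) = 2.1000;  u ← (1−ω)·-1.7000 + ω·2.1000 = 1.3400
  v: GS value = (-10 - (3)·1.3400 - (-4)·2.2000) / (9) = -0.5800;  v ← (1−ω)·-2.7000 + ω·-0.5800 = -1.0040
  w: GS value = (-2 - (3)·1.3400 - (2)·-1.0040) / (9) = -0.4458;  w ← (1−ω)·2.2000 + ω·-0.4458 = 0.0834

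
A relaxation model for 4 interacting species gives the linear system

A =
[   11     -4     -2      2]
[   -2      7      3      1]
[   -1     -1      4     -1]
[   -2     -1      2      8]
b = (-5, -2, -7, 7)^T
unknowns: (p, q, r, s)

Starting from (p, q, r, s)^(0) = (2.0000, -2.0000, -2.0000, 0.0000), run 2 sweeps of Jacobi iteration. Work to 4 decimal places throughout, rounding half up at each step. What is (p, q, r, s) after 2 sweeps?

Iteration 1:
  p = (-5 - (-4)·-2.0000 - (-2)·-2.0000 - (2)·0.0000) / (11) = -1.5455
  q = (-2 - (-2)·2.0000 - (3)·-2.0000 - (1)·0.0000) / (7) = 1.1429
  r = (-7 - (-1)·2.0000 - (-1)·-2.0000 - (-1)·0.0000) / (4) = -1.7500
  s = (7 - (-2)·2.0000 - (-1)·-2.0000 - (2)·-2.0000) / (8) = 1.6250
Iteration 2:
  p = (-5 - (-4)·1.1429 - (-2)·-1.7500 - (2)·1.6250) / (11) = -0.6526
  q = (-2 - (-2)·-1.5455 - (3)·-1.7500 - (1)·1.6250) / (7) = -0.2094
  r = (-7 - (-1)·-1.5455 - (-1)·1.1429 - (-1)·1.6250) / (4) = -1.4444
  s = (7 - (-2)·-1.5455 - (-1)·1.1429 - (2)·-1.7500) / (8) = 1.0690

(-0.6526, -0.2094, -1.4444, 1.0690)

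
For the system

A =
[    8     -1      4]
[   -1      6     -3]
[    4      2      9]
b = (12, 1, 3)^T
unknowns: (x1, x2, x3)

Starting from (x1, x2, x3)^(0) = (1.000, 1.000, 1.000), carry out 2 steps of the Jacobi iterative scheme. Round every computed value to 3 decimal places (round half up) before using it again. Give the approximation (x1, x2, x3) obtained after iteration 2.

(1.771, 0.188, -0.352)

Iteration 1:
  x1 = (12 - (-1)·1.000 - (4)·1.000) / (8) = 1.125
  x2 = (1 - (-1)·1.000 - (-3)·1.000) / (6) = 0.833
  x3 = (3 - (4)·1.000 - (2)·1.000) / (9) = -0.333
Iteration 2:
  x1 = (12 - (-1)·0.833 - (4)·-0.333) / (8) = 1.771
  x2 = (1 - (-1)·1.125 - (-3)·-0.333) / (6) = 0.188
  x3 = (3 - (4)·1.125 - (2)·0.833) / (9) = -0.352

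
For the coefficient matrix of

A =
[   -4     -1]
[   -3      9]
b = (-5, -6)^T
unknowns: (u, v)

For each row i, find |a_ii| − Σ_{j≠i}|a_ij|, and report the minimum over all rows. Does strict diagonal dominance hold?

row 1: |-4| − (1) = 3
row 2: |9| − (3) = 6
minimum over rows = 3 → strictly diagonally dominant (convergence guaranteed)

3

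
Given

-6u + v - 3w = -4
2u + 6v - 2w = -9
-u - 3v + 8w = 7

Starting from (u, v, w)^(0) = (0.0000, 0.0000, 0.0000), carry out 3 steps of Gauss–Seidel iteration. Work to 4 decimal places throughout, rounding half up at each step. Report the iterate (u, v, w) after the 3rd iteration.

Iteration 1:
  u = (-4 - (1)·0.0000 - (-3)·0.0000) / (-6) = 0.6667
  v = (-9 - (2)·0.6667 - (-2)·0.0000) / (6) = -1.7222
  w = (7 - (-1)·0.6667 - (-3)·-1.7222) / (8) = 0.3125
Iteration 2:
  u = (-4 - (1)·-1.7222 - (-3)·0.3125) / (-6) = 0.2234
  v = (-9 - (2)·0.2234 - (-2)·0.3125) / (6) = -1.4703
  w = (7 - (-1)·0.2234 - (-3)·-1.4703) / (8) = 0.3516
Iteration 3:
  u = (-4 - (1)·-1.4703 - (-3)·0.3516) / (-6) = 0.2458
  v = (-9 - (2)·0.2458 - (-2)·0.3516) / (6) = -1.4647
  w = (7 - (-1)·0.2458 - (-3)·-1.4647) / (8) = 0.3565

(0.2458, -1.4647, 0.3565)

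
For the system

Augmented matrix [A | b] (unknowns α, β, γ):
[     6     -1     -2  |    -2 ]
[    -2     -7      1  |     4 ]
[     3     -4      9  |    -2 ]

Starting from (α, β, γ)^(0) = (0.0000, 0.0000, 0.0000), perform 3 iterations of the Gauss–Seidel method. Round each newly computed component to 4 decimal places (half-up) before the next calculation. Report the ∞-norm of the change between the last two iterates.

Iteration 1:
  α = (-2 - (-1)·0.0000 - (-2)·0.0000) / (6) = -0.3333
  β = (4 - (-2)·-0.3333 - (1)·0.0000) / (-7) = -0.4762
  γ = (-2 - (3)·-0.3333 - (-4)·-0.4762) / (9) = -0.3228
Iteration 2:
  α = (-2 - (-1)·-0.4762 - (-2)·-0.3228) / (6) = -0.5203
  β = (4 - (-2)·-0.5203 - (1)·-0.3228) / (-7) = -0.4689
  γ = (-2 - (3)·-0.5203 - (-4)·-0.4689) / (9) = -0.2572
Iteration 3:
  α = (-2 - (-1)·-0.4689 - (-2)·-0.2572) / (6) = -0.4972
  β = (4 - (-2)·-0.4972 - (1)·-0.2572) / (-7) = -0.4661
  γ = (-2 - (3)·-0.4972 - (-4)·-0.4661) / (9) = -0.2636
Change: (0.0231, 0.0028, -0.0064) → max |·| = 0.0231

0.0231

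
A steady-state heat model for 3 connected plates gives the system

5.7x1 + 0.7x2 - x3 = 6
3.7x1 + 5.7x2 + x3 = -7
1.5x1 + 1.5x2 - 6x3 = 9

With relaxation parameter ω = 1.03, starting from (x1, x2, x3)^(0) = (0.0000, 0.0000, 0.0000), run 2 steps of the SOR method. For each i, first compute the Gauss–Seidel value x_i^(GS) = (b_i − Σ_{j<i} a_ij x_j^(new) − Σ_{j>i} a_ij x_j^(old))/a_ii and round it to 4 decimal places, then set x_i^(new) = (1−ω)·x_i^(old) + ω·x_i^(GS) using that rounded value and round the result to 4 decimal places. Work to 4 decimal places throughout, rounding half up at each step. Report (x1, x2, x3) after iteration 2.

(0.9820, -1.5404, -1.6354)

Iteration 1:
  x1: GS value = (6 - (0.7)·0.0000 - (-1)·0.0000) / (5.7) = 1.0526;  x1 ← (1−ω)·0.0000 + ω·1.0526 = 1.0842
  x2: GS value = (-7 - (3.7)·1.0842 - (1)·0.0000) / (5.7) = -1.9318;  x2 ← (1−ω)·0.0000 + ω·-1.9318 = -1.9898
  x3: GS value = (9 - (1.5)·1.0842 - (1.5)·-1.9898) / (-6) = -1.7264;  x3 ← (1−ω)·0.0000 + ω·-1.7264 = -1.7782
Iteration 2:
  x1: GS value = (6 - (0.7)·-1.9898 - (-1)·-1.7782) / (5.7) = 0.9850;  x1 ← (1−ω)·1.0842 + ω·0.9850 = 0.9820
  x2: GS value = (-7 - (3.7)·0.9820 - (1)·-1.7782) / (5.7) = -1.5535;  x2 ← (1−ω)·-1.9898 + ω·-1.5535 = -1.5404
  x3: GS value = (9 - (1.5)·0.9820 - (1.5)·-1.5404) / (-6) = -1.6396;  x3 ← (1−ω)·-1.7782 + ω·-1.6396 = -1.6354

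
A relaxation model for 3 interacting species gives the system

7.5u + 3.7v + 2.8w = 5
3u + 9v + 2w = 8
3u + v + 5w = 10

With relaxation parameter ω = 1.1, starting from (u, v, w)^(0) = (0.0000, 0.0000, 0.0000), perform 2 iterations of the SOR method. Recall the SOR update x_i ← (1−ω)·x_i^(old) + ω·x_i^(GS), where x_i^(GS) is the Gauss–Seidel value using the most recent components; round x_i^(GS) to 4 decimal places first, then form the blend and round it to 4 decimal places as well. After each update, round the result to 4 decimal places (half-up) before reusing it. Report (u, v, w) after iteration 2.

Iteration 1:
  u: GS value = (5 - (3.7)·0.0000 - (2.8)·0.0000) / (7.5) = 0.6667;  u ← (1−ω)·0.0000 + ω·0.6667 = 0.7334
  v: GS value = (8 - (3)·0.7334 - (2)·0.0000) / (9) = 0.6444;  v ← (1−ω)·0.0000 + ω·0.6444 = 0.7088
  w: GS value = (10 - (3)·0.7334 - (1)·0.7088) / (5) = 1.4182;  w ← (1−ω)·0.0000 + ω·1.4182 = 1.5600
Iteration 2:
  u: GS value = (5 - (3.7)·0.7088 - (2.8)·1.5600) / (7.5) = -0.2654;  u ← (1−ω)·0.7334 + ω·-0.2654 = -0.3653
  v: GS value = (8 - (3)·-0.3653 - (2)·1.5600) / (9) = 0.6640;  v ← (1−ω)·0.7088 + ω·0.6640 = 0.6595
  w: GS value = (10 - (3)·-0.3653 - (1)·0.6595) / (5) = 2.0873;  w ← (1−ω)·1.5600 + ω·2.0873 = 2.1400

(-0.3653, 0.6595, 2.1400)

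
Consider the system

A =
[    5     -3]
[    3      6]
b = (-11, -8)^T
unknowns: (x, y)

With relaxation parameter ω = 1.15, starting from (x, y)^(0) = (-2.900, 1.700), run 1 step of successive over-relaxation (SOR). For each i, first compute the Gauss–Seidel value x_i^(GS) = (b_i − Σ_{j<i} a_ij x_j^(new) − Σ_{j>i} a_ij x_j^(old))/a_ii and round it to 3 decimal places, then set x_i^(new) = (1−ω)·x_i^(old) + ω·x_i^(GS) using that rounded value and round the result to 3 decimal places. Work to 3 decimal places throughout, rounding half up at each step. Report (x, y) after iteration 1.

(-0.922, -1.258)

Iteration 1:
  x: GS value = (-11 - (-3)·1.700) / (5) = -1.180;  x ← (1−ω)·-2.900 + ω·-1.180 = -0.922
  y: GS value = (-8 - (3)·-0.922) / (6) = -0.872;  y ← (1−ω)·1.700 + ω·-0.872 = -1.258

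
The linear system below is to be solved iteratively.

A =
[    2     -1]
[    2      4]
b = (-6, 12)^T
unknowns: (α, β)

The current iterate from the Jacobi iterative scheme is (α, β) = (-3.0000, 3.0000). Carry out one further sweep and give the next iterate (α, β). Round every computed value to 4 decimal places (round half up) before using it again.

(-1.5000, 4.5000)

One sweep:
  α = (-6 - (-1)·3.0000) / (2) = -1.5000
  β = (12 - (2)·-3.0000) / (4) = 4.5000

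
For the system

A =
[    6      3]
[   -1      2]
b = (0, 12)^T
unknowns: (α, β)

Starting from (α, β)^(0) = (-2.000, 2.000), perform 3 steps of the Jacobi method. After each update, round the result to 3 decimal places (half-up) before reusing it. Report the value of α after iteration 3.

-2.750

Iteration 1:
  α = (0 - (3)·2.000) / (6) = -1.000
  β = (12 - (-1)·-2.000) / (2) = 5.000
Iteration 2:
  α = (0 - (3)·5.000) / (6) = -2.500
  β = (12 - (-1)·-1.000) / (2) = 5.500
Iteration 3:
  α = (0 - (3)·5.500) / (6) = -2.750
  β = (12 - (-1)·-2.500) / (2) = 4.750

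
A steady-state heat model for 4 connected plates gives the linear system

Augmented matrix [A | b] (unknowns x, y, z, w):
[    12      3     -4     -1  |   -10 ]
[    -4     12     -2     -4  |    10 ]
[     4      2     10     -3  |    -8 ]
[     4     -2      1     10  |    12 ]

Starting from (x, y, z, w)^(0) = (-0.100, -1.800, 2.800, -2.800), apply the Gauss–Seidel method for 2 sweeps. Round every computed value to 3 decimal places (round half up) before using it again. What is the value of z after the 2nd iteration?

0.092

Iteration 1:
  x = (-10 - (3)·-1.800 - (-4)·2.800 - (-1)·-2.800) / (12) = 0.317
  y = (10 - (-4)·0.317 - (-2)·2.800 - (-4)·-2.800) / (12) = 0.472
  z = (-8 - (4)·0.317 - (2)·0.472 - (-3)·-2.800) / (10) = -1.861
  w = (12 - (4)·0.317 - (-2)·0.472 - (1)·-1.861) / (10) = 1.354
Iteration 2:
  x = (-10 - (3)·0.472 - (-4)·-1.861 - (-1)·1.354) / (12) = -1.459
  y = (10 - (-4)·-1.459 - (-2)·-1.861 - (-4)·1.354) / (12) = 0.488
  z = (-8 - (4)·-1.459 - (2)·0.488 - (-3)·1.354) / (10) = 0.092
  w = (12 - (4)·-1.459 - (-2)·0.488 - (1)·0.092) / (10) = 1.872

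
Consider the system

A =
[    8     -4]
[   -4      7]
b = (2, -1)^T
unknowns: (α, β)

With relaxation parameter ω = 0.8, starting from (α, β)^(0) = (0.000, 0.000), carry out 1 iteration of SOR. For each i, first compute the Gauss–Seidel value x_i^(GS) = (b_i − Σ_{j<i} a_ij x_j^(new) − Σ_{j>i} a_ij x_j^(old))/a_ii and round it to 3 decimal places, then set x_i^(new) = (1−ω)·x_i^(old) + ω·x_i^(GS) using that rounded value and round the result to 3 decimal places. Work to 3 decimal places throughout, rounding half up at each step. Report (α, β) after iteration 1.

(0.200, -0.023)

Iteration 1:
  α: GS value = (2 - (-4)·0.000) / (8) = 0.250;  α ← (1−ω)·0.000 + ω·0.250 = 0.200
  β: GS value = (-1 - (-4)·0.200) / (7) = -0.029;  β ← (1−ω)·0.000 + ω·-0.029 = -0.023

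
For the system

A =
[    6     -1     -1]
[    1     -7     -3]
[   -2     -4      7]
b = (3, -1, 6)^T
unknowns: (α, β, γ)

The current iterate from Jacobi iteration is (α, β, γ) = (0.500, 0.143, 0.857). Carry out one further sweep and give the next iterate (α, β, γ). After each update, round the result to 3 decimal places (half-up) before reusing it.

(0.667, -0.153, 1.082)

One sweep:
  α = (3 - (-1)·0.143 - (-1)·0.857) / (6) = 0.667
  β = (-1 - (1)·0.500 - (-3)·0.857) / (-7) = -0.153
  γ = (6 - (-2)·0.500 - (-4)·0.143) / (7) = 1.082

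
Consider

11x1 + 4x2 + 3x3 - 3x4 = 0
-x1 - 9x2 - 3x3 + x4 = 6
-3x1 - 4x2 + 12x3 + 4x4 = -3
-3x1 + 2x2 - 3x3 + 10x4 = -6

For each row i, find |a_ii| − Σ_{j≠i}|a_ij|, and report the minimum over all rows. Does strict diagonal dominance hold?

row 1: |11| − (4+3+3) = 1
row 2: |-9| − (1+3+1) = 4
row 3: |12| − (3+4+4) = 1
row 4: |10| − (3+2+3) = 2
minimum over rows = 1 → strictly diagonally dominant (convergence guaranteed)

1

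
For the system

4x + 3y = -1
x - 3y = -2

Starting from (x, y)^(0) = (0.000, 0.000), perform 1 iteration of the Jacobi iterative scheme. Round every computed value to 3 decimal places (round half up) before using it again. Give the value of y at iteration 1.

Iteration 1:
  x = (-1 - (3)·0.000) / (4) = -0.250
  y = (-2 - (1)·0.000) / (-3) = 0.667

0.667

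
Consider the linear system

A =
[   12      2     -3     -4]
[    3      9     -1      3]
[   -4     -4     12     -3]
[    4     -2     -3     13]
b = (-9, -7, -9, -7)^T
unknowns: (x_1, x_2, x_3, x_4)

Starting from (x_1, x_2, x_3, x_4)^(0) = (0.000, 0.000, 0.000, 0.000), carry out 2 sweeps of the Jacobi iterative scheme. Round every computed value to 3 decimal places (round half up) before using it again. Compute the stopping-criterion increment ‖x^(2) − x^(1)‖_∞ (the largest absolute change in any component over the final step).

Iteration 1:
  x_1 = (-9 - (2)·0.000 - (-3)·0.000 - (-4)·0.000) / (12) = -0.750
  x_2 = (-7 - (3)·0.000 - (-1)·0.000 - (3)·0.000) / (9) = -0.778
  x_3 = (-9 - (-4)·0.000 - (-4)·0.000 - (-3)·0.000) / (12) = -0.750
  x_4 = (-7 - (4)·0.000 - (-2)·0.000 - (-3)·0.000) / (13) = -0.538
Iteration 2:
  x_1 = (-9 - (2)·-0.778 - (-3)·-0.750 - (-4)·-0.538) / (12) = -0.987
  x_2 = (-7 - (3)·-0.750 - (-1)·-0.750 - (3)·-0.538) / (9) = -0.432
  x_3 = (-9 - (-4)·-0.750 - (-4)·-0.778 - (-3)·-0.538) / (12) = -1.394
  x_4 = (-7 - (4)·-0.750 - (-2)·-0.778 - (-3)·-0.750) / (13) = -0.600
Change: (-0.237, 0.346, -0.644, -0.062) → max |·| = 0.644

0.644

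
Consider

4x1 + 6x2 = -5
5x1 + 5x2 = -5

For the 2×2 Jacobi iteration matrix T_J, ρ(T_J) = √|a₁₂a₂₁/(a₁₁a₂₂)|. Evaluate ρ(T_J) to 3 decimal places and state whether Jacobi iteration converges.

a₁₂a₂₁/(a₁₁a₂₂) = (6)·(5) / ((4)·(5)) = 1.500000
ρ = √|1.500000| = √1.500000 = 1.225
ρ > 1, so Jacobi diverges

1.225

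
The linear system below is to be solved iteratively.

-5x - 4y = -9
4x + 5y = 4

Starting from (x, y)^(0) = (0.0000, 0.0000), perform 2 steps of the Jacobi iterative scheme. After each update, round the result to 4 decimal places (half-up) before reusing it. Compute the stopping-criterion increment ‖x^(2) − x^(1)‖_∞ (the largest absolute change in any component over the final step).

1.4400

Iteration 1:
  x = (-9 - (-4)·0.0000) / (-5) = 1.8000
  y = (4 - (4)·0.0000) / (5) = 0.8000
Iteration 2:
  x = (-9 - (-4)·0.8000) / (-5) = 1.1600
  y = (4 - (4)·1.8000) / (5) = -0.6400
Change: (-0.6400, -1.4400) → max |·| = 1.4400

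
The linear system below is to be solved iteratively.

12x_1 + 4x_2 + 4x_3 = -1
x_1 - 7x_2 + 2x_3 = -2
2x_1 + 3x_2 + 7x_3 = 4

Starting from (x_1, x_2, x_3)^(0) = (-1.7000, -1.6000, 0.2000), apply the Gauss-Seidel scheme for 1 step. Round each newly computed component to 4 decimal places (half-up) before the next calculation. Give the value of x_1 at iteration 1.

0.3833

Iteration 1:
  x_1 = (-1 - (4)·-1.6000 - (4)·0.2000) / (12) = 0.3833
  x_2 = (-2 - (1)·0.3833 - (2)·0.2000) / (-7) = 0.3976
  x_3 = (4 - (2)·0.3833 - (3)·0.3976) / (7) = 0.2915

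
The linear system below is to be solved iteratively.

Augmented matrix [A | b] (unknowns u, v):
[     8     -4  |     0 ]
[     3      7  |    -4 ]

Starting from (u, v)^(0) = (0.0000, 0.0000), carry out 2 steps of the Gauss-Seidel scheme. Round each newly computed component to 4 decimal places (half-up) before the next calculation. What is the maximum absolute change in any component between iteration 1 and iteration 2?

Iteration 1:
  u = (0 - (-4)·0.0000) / (8) = 0.0000
  v = (-4 - (3)·0.0000) / (7) = -0.5714
Iteration 2:
  u = (0 - (-4)·-0.5714) / (8) = -0.2857
  v = (-4 - (3)·-0.2857) / (7) = -0.4490
Change: (-0.2857, 0.1224) → max |·| = 0.2857

0.2857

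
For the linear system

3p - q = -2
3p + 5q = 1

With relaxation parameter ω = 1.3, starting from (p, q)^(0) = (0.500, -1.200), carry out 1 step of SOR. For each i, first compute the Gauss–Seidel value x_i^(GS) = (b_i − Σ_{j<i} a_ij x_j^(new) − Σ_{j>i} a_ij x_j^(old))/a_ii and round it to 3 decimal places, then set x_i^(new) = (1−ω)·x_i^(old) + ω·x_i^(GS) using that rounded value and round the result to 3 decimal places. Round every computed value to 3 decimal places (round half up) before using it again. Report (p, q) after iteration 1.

(-1.537, 1.819)

Iteration 1:
  p: GS value = (-2 - (-1)·-1.200) / (3) = -1.067;  p ← (1−ω)·0.500 + ω·-1.067 = -1.537
  q: GS value = (1 - (3)·-1.537) / (5) = 1.122;  q ← (1−ω)·-1.200 + ω·1.122 = 1.819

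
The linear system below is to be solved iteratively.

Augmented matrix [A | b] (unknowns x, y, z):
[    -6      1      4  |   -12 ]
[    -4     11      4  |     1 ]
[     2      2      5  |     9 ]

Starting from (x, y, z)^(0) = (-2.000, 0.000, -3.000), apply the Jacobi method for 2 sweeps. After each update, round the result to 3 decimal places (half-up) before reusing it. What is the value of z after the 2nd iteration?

1.618

Iteration 1:
  x = (-12 - (1)·0.000 - (4)·-3.000) / (-6) = 0.000
  y = (1 - (-4)·-2.000 - (4)·-3.000) / (11) = 0.455
  z = (9 - (2)·-2.000 - (2)·0.000) / (5) = 2.600
Iteration 2:
  x = (-12 - (1)·0.455 - (4)·2.600) / (-6) = 3.809
  y = (1 - (-4)·0.000 - (4)·2.600) / (11) = -0.855
  z = (9 - (2)·0.000 - (2)·0.455) / (5) = 1.618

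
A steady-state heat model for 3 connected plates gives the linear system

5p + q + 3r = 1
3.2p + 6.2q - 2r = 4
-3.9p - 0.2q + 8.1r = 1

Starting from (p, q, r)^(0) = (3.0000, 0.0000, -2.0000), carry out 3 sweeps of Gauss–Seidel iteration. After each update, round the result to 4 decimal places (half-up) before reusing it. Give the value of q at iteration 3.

0.6966

Iteration 1:
  p = (1 - (1)·0.0000 - (3)·-2.0000) / (5) = 1.4000
  q = (4 - (3.2)·1.4000 - (-2)·-2.0000) / (6.2) = -0.7226
  r = (1 - (-3.9)·1.4000 - (-0.2)·-0.7226) / (8.1) = 0.7797
Iteration 2:
  p = (1 - (1)·-0.7226 - (3)·0.7797) / (5) = -0.1233
  q = (4 - (3.2)·-0.1233 - (-2)·0.7797) / (6.2) = 0.9603
  r = (1 - (-3.9)·-0.1233 - (-0.2)·0.9603) / (8.1) = 0.0878
Iteration 3:
  p = (1 - (1)·0.9603 - (3)·0.0878) / (5) = -0.0447
  q = (4 - (3.2)·-0.0447 - (-2)·0.0878) / (6.2) = 0.6966
  r = (1 - (-3.9)·-0.0447 - (-0.2)·0.6966) / (8.1) = 0.1191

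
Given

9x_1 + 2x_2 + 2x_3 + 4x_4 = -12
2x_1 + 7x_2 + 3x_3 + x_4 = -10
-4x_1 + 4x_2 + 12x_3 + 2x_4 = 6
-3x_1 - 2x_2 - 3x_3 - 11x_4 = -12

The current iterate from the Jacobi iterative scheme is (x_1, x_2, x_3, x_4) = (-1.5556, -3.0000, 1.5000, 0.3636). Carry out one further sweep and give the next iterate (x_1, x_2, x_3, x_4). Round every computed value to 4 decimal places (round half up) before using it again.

One sweep:
  x_1 = (-12 - (2)·-3.0000 - (2)·1.5000 - (4)·0.3636) / (9) = -1.1616
  x_2 = (-10 - (2)·-1.5556 - (3)·1.5000 - (1)·0.3636) / (7) = -1.6789
  x_3 = (6 - (-4)·-1.5556 - (4)·-3.0000 - (2)·0.3636) / (12) = 0.9209
  x_4 = (-12 - (-3)·-1.5556 - (-2)·-3.0000 - (-3)·1.5000) / (-11) = 1.6515

(-1.1616, -1.6789, 0.9209, 1.6515)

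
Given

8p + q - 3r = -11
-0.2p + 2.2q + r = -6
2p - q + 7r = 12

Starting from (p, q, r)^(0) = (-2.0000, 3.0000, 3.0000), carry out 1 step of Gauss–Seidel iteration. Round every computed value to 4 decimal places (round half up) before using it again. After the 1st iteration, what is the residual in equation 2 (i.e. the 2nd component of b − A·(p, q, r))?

1.6996

Iteration 1:
  p = (-11 - (1)·3.0000 - (-3)·3.0000) / (8) = -0.6250
  q = (-6 - (-0.2)·-0.6250 - (1)·3.0000) / (2.2) = -4.1477
  r = (12 - (2)·-0.6250 - (-1)·-4.1477) / (7) = 1.3003
Residual b − A·x = (2.0486, 1.6996, 0.0002)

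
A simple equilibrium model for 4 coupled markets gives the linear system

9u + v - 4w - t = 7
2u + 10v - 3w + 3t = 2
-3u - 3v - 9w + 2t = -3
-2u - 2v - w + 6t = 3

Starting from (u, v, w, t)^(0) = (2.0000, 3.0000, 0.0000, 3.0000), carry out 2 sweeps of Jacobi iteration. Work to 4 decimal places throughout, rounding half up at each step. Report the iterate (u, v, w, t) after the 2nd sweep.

(0.8444, -0.8056, 0.9222, 0.2815)

Iteration 1:
  u = (7 - (1)·3.0000 - (-4)·0.0000 - (-1)·3.0000) / (9) = 0.7778
  v = (2 - (2)·2.0000 - (-3)·0.0000 - (3)·3.0000) / (10) = -1.1000
  w = (-3 - (-3)·2.0000 - (-3)·3.0000 - (2)·3.0000) / (-9) = -0.6667
  t = (3 - (-2)·2.0000 - (-2)·3.0000 - (-1)·0.0000) / (6) = 2.1667
Iteration 2:
  u = (7 - (1)·-1.1000 - (-4)·-0.6667 - (-1)·2.1667) / (9) = 0.8444
  v = (2 - (2)·0.7778 - (-3)·-0.6667 - (3)·2.1667) / (10) = -0.8056
  w = (-3 - (-3)·0.7778 - (-3)·-1.1000 - (2)·2.1667) / (-9) = 0.9222
  t = (3 - (-2)·0.7778 - (-2)·-1.1000 - (-1)·-0.6667) / (6) = 0.2815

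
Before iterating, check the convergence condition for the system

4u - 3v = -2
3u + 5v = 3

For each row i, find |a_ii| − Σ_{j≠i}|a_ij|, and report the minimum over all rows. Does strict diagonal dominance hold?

1

row 1: |4| − (3) = 1
row 2: |5| − (3) = 2
minimum over rows = 1 → strictly diagonally dominant (convergence guaranteed)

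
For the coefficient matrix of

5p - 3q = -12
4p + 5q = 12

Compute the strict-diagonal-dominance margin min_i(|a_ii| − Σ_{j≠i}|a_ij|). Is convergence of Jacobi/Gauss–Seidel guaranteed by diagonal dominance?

row 1: |5| − (3) = 2
row 2: |5| − (4) = 1
minimum over rows = 1 → strictly diagonally dominant (convergence guaranteed)

1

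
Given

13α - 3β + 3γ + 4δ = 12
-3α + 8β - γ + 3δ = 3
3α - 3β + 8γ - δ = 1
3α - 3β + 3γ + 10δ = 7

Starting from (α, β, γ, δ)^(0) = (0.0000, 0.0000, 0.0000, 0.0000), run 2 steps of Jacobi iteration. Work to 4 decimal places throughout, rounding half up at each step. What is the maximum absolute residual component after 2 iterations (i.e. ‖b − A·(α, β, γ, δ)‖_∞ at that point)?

Iteration 1:
  α = (12 - (-3)·0.0000 - (3)·0.0000 - (4)·0.0000) / (13) = 0.9231
  β = (3 - (-3)·0.0000 - (-1)·0.0000 - (3)·0.0000) / (8) = 0.3750
  γ = (1 - (3)·0.0000 - (-3)·0.0000 - (-1)·0.0000) / (8) = 0.1250
  δ = (7 - (3)·0.0000 - (-3)·0.0000 - (3)·0.0000) / (10) = 0.7000
Iteration 2:
  α = (12 - (-3)·0.3750 - (3)·0.1250 - (4)·0.7000) / (13) = 0.7654
  β = (3 - (-3)·0.9231 - (-1)·0.1250 - (3)·0.7000) / (8) = 0.4743
  γ = (1 - (3)·0.9231 - (-3)·0.3750 - (-1)·0.7000) / (8) = 0.0070
  δ = (7 - (3)·0.9231 - (-3)·0.3750 - (3)·0.1250) / (10) = 0.4981
Residual b − A·x = (1.4593, 0.0145, 0.5688, 1.1247); ∞-norm = 1.4593

1.4593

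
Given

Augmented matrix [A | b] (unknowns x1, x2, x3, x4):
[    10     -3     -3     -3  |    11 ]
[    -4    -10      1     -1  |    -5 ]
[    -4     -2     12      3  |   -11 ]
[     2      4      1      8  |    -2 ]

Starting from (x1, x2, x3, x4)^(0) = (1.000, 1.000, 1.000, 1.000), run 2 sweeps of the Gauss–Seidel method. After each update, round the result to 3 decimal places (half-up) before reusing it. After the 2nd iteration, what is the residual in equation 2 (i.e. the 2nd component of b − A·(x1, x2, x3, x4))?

0.033

Iteration 1:
  x1 = (11 - (-3)·1.000 - (-3)·1.000 - (-3)·1.000) / (10) = 2.000
  x2 = (-5 - (-4)·2.000 - (1)·1.000 - (-1)·1.000) / (-10) = -0.300
  x3 = (-11 - (-4)·2.000 - (-2)·-0.300 - (3)·1.000) / (12) = -0.550
  x4 = (-2 - (2)·2.000 - (4)·-0.300 - (1)·-0.550) / (8) = -0.531
Iteration 2:
  x1 = (11 - (-3)·-0.300 - (-3)·-0.550 - (-3)·-0.531) / (10) = 0.686
  x2 = (-5 - (-4)·0.686 - (1)·-0.550 - (-1)·-0.531) / (-10) = 0.224
  x3 = (-11 - (-4)·0.686 - (-2)·0.224 - (3)·-0.531) / (12) = -0.518
  x4 = (-2 - (2)·0.686 - (4)·0.224 - (1)·-0.518) / (8) = -0.469
Residual b − A·x = (1.851, 0.033, -0.185, 0.002)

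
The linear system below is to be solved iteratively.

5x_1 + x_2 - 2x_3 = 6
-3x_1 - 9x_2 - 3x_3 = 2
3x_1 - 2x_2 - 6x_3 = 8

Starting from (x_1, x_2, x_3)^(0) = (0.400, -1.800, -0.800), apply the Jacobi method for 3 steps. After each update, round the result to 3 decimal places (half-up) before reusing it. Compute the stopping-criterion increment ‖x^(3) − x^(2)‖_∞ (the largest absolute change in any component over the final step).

0.129

Iteration 1:
  x_1 = (6 - (1)·-1.800 - (-2)·-0.800) / (5) = 1.240
  x_2 = (2 - (-3)·0.400 - (-3)·-0.800) / (-9) = -0.089
  x_3 = (8 - (3)·0.400 - (-2)·-1.800) / (-6) = -0.533
Iteration 2:
  x_1 = (6 - (1)·-0.089 - (-2)·-0.533) / (5) = 1.005
  x_2 = (2 - (-3)·1.240 - (-3)·-0.533) / (-9) = -0.458
  x_3 = (8 - (3)·1.240 - (-2)·-0.089) / (-6) = -0.684
Iteration 3:
  x_1 = (6 - (1)·-0.458 - (-2)·-0.684) / (5) = 1.018
  x_2 = (2 - (-3)·1.005 - (-3)·-0.684) / (-9) = -0.329
  x_3 = (8 - (3)·1.005 - (-2)·-0.458) / (-6) = -0.678
Change: (0.013, 0.129, 0.006) → max |·| = 0.129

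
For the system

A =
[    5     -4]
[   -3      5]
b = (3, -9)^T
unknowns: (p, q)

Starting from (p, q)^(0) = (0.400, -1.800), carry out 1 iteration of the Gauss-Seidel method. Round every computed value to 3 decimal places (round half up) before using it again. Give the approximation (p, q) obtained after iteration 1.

Iteration 1:
  p = (3 - (-4)·-1.800) / (5) = -0.840
  q = (-9 - (-3)·-0.840) / (5) = -2.304

(-0.840, -2.304)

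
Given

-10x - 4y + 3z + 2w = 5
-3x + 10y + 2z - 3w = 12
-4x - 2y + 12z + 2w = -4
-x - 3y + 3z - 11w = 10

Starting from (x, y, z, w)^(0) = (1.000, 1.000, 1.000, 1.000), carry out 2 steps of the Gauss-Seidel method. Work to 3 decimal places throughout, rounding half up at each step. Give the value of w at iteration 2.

Iteration 1:
  x = (5 - (-4)·1.000 - (3)·1.000 - (2)·1.000) / (-10) = -0.400
  y = (12 - (-3)·-0.400 - (2)·1.000 - (-3)·1.000) / (10) = 1.180
  z = (-4 - (-4)·-0.400 - (-2)·1.180 - (2)·1.000) / (12) = -0.437
  w = (10 - (-1)·-0.400 - (-3)·1.180 - (3)·-0.437) / (-11) = -1.314
Iteration 2:
  x = (5 - (-4)·1.180 - (3)·-0.437 - (2)·-1.314) / (-10) = -1.366
  y = (12 - (-3)·-1.366 - (2)·-0.437 - (-3)·-1.314) / (10) = 0.483
  z = (-4 - (-4)·-1.366 - (-2)·0.483 - (2)·-1.314) / (12) = -0.489
  w = (10 - (-1)·-1.366 - (-3)·0.483 - (3)·-0.489) / (-11) = -1.050

-1.050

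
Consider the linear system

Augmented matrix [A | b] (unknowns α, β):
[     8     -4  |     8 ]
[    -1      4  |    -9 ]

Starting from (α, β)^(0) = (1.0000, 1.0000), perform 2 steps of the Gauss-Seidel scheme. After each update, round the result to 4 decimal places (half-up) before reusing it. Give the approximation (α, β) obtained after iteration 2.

(0.0625, -2.2344)

Iteration 1:
  α = (8 - (-4)·1.0000) / (8) = 1.5000
  β = (-9 - (-1)·1.5000) / (4) = -1.8750
Iteration 2:
  α = (8 - (-4)·-1.8750) / (8) = 0.0625
  β = (-9 - (-1)·0.0625) / (4) = -2.2344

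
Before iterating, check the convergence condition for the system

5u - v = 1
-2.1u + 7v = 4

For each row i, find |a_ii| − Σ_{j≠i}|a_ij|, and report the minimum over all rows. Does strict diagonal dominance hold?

4

row 1: |5| − (1) = 4
row 2: |7| − (2.1) = 4.9
minimum over rows = 4 → strictly diagonally dominant (convergence guaranteed)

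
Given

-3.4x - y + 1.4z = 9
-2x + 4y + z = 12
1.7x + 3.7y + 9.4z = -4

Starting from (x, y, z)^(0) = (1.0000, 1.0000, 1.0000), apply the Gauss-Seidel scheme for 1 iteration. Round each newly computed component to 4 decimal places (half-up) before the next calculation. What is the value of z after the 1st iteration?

Iteration 1:
  x = (9 - (-1)·1.0000 - (1.4)·1.0000) / (-3.4) = -2.5294
  y = (12 - (-2)·-2.5294 - (1)·1.0000) / (4) = 1.4853
  z = (-4 - (1.7)·-2.5294 - (3.7)·1.4853) / (9.4) = -0.5527

-0.5527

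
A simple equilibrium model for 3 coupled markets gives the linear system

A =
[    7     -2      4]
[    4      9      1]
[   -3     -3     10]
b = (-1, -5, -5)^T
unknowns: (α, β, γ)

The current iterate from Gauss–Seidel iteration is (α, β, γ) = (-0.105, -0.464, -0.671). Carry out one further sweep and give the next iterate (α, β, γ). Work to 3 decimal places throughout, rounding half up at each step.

(0.108, -0.529, -0.626)

One sweep:
  α = (-1 - (-2)·-0.464 - (4)·-0.671) / (7) = 0.108
  β = (-5 - (4)·0.108 - (1)·-0.671) / (9) = -0.529
  γ = (-5 - (-3)·0.108 - (-3)·-0.529) / (10) = -0.626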